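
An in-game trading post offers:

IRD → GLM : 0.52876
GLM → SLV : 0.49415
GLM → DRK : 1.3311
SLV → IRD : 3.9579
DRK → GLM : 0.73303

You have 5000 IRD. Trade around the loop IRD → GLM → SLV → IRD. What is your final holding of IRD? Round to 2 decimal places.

5000 IRD × 0.52876 = 2643.8 GLM
2643.8 GLM × 0.49415 = 1306.43377 SLV
1306.43377 SLV × 3.9579 = 5170.734218283 IRD

5170.73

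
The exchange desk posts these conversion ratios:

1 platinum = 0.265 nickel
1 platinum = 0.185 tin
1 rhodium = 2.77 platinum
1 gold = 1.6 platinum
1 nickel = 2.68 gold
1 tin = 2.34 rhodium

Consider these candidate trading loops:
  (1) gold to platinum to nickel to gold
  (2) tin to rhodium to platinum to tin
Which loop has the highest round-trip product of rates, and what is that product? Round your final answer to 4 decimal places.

1.1991

(1) 1.6 × 0.265 × 2.68 = 1.13632
(2) 2.34 × 2.77 × 0.185 = 1.19913
Highest is cycle (2) at 1.1991 (>1, arbitrage).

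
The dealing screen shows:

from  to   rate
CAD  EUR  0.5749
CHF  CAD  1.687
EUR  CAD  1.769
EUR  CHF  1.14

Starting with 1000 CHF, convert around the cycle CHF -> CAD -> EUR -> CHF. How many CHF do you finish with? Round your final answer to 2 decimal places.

1000 CHF × 1.687 = 1687 CAD
1687 CAD × 0.5749 = 969.8563 EUR
969.8563 EUR × 1.14 = 1105.636182 CHF

1105.64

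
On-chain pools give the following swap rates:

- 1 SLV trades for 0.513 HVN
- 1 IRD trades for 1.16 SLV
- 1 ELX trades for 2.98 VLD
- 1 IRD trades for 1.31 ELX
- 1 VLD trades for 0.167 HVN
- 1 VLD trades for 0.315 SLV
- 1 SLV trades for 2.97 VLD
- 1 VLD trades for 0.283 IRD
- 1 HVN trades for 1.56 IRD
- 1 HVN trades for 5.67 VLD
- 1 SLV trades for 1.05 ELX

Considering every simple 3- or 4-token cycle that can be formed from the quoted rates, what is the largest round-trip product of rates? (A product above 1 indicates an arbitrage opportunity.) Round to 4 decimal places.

ELX→VLD→IRD→ELX: 2.98 × 0.283 × 1.31 = 1.10478
ELX→VLD→IRD→SLV→ELX: 2.98 × 0.283 × 1.16 × 1.05 = 1.02719
ELX→VLD→HVN→IRD→ELX: 2.98 × 0.167 × 1.56 × 1.31 = 1.01702
ELX→VLD→SLV→ELX: 2.98 × 0.315 × 1.05 = 0.98564
VLD→IRD→SLV→VLD: 0.283 × 1.16 × 2.97 = 0.97499
VLD→IRD→SLV→HVN→VLD: 0.283 × 1.16 × 0.513 × 5.67 = 0.95487
SLV→HVN→IRD→SLV: 0.513 × 1.56 × 1.16 = 0.92832
VLD→SLV→HVN→VLD: 0.315 × 0.513 × 5.67 = 0.91624
VLD→HVN→IRD→SLV→VLD: 0.167 × 1.56 × 1.16 × 2.97 = 0.89754
Maximum is ELX→VLD→IRD→ELX at 1.1048; arbitrage exists.

1.1048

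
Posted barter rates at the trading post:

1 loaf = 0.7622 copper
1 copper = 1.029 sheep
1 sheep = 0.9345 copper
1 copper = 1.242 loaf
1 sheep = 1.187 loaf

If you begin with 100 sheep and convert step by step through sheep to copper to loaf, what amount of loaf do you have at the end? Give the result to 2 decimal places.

116.06

100 sheep × 0.9345 = 93.45 copper
93.45 copper × 1.242 = 116.0649 loaf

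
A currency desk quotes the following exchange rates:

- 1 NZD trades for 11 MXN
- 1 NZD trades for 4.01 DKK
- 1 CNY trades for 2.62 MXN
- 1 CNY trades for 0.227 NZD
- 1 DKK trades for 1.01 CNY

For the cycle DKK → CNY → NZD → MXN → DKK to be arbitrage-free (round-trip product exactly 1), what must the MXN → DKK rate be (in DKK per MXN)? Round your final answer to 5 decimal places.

0.39652

Known legs of the cycle: 1.01 × 0.227 × 11 = 2.52197
For no arbitrage the full-cycle product must be 1, so the missing rate is 1 / 2.52197 ≈ 0.3965154.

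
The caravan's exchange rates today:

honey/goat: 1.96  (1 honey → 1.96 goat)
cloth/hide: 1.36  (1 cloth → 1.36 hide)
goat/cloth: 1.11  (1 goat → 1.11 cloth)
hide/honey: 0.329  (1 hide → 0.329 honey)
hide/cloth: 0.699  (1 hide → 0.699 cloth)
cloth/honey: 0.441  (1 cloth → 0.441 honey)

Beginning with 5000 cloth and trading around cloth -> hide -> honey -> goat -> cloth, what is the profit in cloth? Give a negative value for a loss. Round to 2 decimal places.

-132.75

5000 cloth × 1.36 = 6800 hide
6800 hide × 0.329 = 2237.2 honey
2237.2 honey × 1.96 = 4384.912 goat
4384.912 goat × 1.11 = 4867.25232 cloth
Net change: 4867.25232 − 5000 = -132.74768 cloth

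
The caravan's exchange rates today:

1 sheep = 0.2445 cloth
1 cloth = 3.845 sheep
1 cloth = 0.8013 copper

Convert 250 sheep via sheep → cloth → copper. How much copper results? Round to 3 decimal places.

48.979

250 sheep × 0.2445 = 61.125 cloth
61.125 cloth × 0.8013 = 48.9794625 copper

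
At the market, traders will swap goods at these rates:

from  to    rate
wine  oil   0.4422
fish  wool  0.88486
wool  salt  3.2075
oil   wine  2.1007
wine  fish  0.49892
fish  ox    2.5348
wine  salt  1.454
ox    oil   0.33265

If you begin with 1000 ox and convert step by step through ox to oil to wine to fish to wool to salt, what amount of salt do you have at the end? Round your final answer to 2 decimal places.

1000 ox × 0.33265 = 332.65 oil
332.65 oil × 2.1007 = 698.797855 wine
698.797855 wine × 0.49892 = 348.6442258166 fish
348.6442258166 fish × 0.88486 = 308.501329656076676 wool
308.501329656076676 wool × 3.2075 = 989.51801487186593827 salt

989.52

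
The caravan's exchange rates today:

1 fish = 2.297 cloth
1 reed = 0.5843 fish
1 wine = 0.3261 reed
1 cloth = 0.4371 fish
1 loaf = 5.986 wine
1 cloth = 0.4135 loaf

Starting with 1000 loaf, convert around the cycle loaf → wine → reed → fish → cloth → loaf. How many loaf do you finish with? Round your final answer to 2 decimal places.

1083.33

1000 loaf × 5.986 = 5986 wine
5986 wine × 0.3261 = 1952.0346 reed
1952.0346 reed × 0.5843 = 1140.57381678 fish
1140.57381678 fish × 2.297 = 2619.89805714366 cloth
2619.89805714366 cloth × 0.4135 = 1083.32784662890341 loaf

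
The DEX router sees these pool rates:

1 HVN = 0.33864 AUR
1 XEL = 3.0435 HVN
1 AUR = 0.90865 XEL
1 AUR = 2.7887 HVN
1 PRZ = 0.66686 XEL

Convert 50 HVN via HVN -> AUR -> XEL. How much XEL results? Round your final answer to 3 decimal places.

50 HVN × 0.33864 = 16.932 AUR
16.932 AUR × 0.90865 = 15.3852618 XEL

15.385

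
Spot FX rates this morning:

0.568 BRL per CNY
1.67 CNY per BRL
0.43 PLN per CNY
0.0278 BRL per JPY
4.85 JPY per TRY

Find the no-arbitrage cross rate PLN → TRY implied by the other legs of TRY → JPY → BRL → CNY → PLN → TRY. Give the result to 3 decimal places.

10.328

Known legs of the cycle: 4.85 × 0.0278 × 1.67 × 0.43 = 0.096821423
For no arbitrage the full-cycle product must be 1, so the missing rate is 1 / 0.096821423 ≈ 10.32829.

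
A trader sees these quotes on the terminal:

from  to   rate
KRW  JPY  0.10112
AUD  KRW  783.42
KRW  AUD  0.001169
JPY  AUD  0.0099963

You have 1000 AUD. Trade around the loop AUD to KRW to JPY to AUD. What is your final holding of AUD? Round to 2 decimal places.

1000 AUD × 783.42 = 783420 KRW
783420 KRW × 0.10112 = 79219.4304 JPY
79219.4304 JPY × 0.0099963 = 791.90119210752 AUD

791.90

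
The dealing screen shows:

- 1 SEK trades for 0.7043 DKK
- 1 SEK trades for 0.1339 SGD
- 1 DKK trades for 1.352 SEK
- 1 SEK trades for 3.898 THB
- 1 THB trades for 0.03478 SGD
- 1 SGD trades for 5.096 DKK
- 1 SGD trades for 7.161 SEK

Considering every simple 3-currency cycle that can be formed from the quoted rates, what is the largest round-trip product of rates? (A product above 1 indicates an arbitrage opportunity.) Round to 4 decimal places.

0.9708

THB→SGD→SEK→THB: 0.03478 × 7.161 × 3.898 = 0.97083
SGD→DKK→SEK→SGD: 5.096 × 1.352 × 0.1339 = 0.92254
Maximum is THB→SGD→SEK→THB at 0.9708; no arbitrage — every cycle loses value.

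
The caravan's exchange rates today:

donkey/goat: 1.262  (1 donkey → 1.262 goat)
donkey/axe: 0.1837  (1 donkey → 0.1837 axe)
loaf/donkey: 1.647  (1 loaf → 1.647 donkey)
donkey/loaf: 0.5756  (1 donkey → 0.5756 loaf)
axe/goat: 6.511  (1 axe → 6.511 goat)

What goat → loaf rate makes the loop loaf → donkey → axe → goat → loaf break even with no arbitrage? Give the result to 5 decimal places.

0.50763

Known legs of the cycle: 1.647 × 0.1837 × 6.511 = 1.9699284429
For no arbitrage the full-cycle product must be 1, so the missing rate is 1 / 1.9699284429 ≈ 0.5076327.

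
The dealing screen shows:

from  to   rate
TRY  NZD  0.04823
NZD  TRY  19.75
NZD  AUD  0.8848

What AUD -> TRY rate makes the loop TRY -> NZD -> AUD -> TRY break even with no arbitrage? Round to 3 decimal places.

Known legs of the cycle: 0.04823 × 0.8848 = 0.042673904
For no arbitrage the full-cycle product must be 1, so the missing rate is 1 / 0.042673904 ≈ 23.43353.

23.434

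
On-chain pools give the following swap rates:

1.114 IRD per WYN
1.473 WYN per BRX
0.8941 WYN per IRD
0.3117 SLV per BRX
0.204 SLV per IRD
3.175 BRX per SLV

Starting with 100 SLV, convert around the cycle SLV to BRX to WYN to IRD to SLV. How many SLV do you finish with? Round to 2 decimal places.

100 SLV × 3.175 = 317.5 BRX
317.5 BRX × 1.473 = 467.6775 WYN
467.6775 WYN × 1.114 = 520.992735 IRD
520.992735 IRD × 0.204 = 106.28251794 SLV

106.28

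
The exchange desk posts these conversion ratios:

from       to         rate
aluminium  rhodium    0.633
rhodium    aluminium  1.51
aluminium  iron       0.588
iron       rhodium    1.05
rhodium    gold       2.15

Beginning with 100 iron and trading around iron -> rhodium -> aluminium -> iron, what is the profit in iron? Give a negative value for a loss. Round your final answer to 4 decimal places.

-6.7726

100 iron × 1.05 = 105 rhodium
105 rhodium × 1.51 = 158.55 aluminium
158.55 aluminium × 0.588 = 93.2274 iron
Net change: 93.2274 − 100 = -6.7726 iron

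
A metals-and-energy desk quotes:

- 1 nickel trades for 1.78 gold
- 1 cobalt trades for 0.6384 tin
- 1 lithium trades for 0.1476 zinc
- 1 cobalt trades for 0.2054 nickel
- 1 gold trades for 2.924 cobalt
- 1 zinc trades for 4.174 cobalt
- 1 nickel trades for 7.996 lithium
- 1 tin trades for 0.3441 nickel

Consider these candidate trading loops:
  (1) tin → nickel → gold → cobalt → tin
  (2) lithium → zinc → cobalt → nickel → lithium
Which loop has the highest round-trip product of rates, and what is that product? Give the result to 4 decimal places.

(1) 0.3441 × 1.78 × 2.924 × 0.6384 = 1.14334
(2) 0.1476 × 4.174 × 0.2054 × 7.996 = 1.01184
Highest is cycle (1) at 1.1433 (>1, arbitrage).

1.1433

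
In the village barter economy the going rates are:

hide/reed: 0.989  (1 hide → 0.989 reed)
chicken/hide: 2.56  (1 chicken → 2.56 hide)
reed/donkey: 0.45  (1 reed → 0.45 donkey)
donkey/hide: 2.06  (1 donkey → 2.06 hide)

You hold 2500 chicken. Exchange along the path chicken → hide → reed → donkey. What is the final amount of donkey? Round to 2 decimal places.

2848.32

2500 chicken × 2.56 = 6400 hide
6400 hide × 0.989 = 6329.6 reed
6329.6 reed × 0.45 = 2848.32 donkey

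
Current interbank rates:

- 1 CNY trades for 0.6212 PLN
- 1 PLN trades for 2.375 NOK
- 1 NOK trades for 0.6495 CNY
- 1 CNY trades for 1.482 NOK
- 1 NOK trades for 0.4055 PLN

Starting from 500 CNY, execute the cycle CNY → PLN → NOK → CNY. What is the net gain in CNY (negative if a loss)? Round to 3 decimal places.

500 CNY × 0.6212 = 310.6 PLN
310.6 PLN × 2.375 = 737.675 NOK
737.675 NOK × 0.6495 = 479.1199125 CNY
Net change: 479.1199125 − 500 = -20.8800875 CNY

-20.880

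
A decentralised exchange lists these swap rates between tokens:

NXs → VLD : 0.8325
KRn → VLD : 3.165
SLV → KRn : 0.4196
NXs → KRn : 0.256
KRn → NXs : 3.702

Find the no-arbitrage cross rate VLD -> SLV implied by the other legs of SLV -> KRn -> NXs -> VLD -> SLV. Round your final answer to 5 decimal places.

Known legs of the cycle: 0.4196 × 3.702 × 0.8325 = 1.293171534
For no arbitrage the full-cycle product must be 1, so the missing rate is 1 / 1.293171534 ≈ 0.7732926.

0.77329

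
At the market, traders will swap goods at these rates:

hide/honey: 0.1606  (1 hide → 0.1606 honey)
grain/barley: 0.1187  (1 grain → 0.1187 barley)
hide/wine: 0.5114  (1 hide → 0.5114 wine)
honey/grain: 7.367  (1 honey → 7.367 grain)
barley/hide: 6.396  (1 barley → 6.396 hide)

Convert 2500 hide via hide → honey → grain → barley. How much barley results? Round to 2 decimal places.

2500 hide × 0.1606 = 401.5 honey
401.5 honey × 7.367 = 2957.8505 grain
2957.8505 grain × 0.1187 = 351.09685435 barley

351.10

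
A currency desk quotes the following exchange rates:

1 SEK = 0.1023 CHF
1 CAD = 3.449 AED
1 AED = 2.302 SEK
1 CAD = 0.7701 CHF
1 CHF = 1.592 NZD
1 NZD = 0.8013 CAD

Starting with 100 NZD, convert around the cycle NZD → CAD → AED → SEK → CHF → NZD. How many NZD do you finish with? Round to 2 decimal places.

100 NZD × 0.8013 = 80.13 CAD
80.13 CAD × 3.449 = 276.36837 AED
276.36837 AED × 2.302 = 636.19998774 SEK
636.19998774 SEK × 0.1023 = 65.083258745802 CHF
65.083258745802 CHF × 1.592 = 103.612547923316784 NZD

103.61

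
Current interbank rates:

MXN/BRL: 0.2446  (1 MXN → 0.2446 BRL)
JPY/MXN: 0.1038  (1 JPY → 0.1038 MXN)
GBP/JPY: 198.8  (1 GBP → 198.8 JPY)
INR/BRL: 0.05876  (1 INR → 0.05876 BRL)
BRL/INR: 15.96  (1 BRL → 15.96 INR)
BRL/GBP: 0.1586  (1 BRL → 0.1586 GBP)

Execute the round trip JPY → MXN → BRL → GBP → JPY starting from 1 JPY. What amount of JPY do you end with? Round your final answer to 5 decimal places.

1 JPY × 0.1038 = 0.1038 MXN
0.1038 MXN × 0.2446 = 0.02538948 BRL
0.02538948 BRL × 0.1586 = 0.004026771528 GBP
0.004026771528 GBP × 198.8 = 0.8005221797664 JPY

0.80052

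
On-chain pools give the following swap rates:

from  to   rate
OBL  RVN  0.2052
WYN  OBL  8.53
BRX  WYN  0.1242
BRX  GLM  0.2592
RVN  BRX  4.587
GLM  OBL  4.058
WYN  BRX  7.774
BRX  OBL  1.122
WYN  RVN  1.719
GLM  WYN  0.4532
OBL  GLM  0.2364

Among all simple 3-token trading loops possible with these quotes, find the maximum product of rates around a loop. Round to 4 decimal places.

1.0561

RVN→BRX→OBL→RVN: 4.587 × 1.122 × 0.2052 = 1.05609
RVN→BRX→WYN→RVN: 4.587 × 0.1242 × 1.719 = 0.97932
GLM→WYN→OBL→GLM: 0.4532 × 8.53 × 0.2364 = 0.91387
GLM→WYN→BRX→GLM: 0.4532 × 7.774 × 0.2592 = 0.91321
Maximum is RVN→BRX→OBL→RVN at 1.0561; arbitrage exists.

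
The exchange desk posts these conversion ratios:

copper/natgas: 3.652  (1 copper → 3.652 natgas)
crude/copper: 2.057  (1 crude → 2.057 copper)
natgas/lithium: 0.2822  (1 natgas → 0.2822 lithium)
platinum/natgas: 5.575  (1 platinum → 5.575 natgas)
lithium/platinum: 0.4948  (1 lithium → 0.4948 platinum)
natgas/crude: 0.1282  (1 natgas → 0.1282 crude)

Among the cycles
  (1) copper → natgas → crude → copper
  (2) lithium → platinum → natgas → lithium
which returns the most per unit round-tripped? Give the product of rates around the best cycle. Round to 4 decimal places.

0.9631

(1) 3.652 × 0.1282 × 2.057 = 0.96306
(2) 0.4948 × 5.575 × 0.2822 = 0.77845
Highest is cycle (1) at 0.9631 (≤1, no arbitrage).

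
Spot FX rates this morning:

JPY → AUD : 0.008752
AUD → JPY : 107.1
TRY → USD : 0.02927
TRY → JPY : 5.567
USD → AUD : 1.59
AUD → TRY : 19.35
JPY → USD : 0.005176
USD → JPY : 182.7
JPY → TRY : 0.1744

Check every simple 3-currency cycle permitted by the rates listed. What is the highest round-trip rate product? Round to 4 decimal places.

0.9428

AUD→TRY→JPY→AUD: 19.35 × 5.567 × 0.008752 = 0.94278
USD→JPY→TRY→USD: 182.7 × 0.1744 × 0.02927 = 0.93263
USD→AUD→TRY→USD: 1.59 × 19.35 × 0.02927 = 0.90054
USD→AUD→JPY→USD: 1.59 × 107.1 × 0.005176 = 0.88142
Maximum is AUD→TRY→JPY→AUD at 0.9428; no arbitrage — every cycle loses value.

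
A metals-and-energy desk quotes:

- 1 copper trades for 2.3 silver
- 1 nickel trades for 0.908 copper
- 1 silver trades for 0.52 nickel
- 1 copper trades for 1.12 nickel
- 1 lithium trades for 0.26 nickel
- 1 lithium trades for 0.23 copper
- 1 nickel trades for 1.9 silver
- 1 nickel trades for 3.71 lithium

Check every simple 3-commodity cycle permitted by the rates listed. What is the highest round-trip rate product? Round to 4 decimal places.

1.0860

copper→silver→nickel→copper: 2.3 × 0.52 × 0.908 = 1.08597
lithium→copper→nickel→lithium: 0.23 × 1.12 × 3.71 = 0.95570
Maximum is copper→silver→nickel→copper at 1.0860; arbitrage exists.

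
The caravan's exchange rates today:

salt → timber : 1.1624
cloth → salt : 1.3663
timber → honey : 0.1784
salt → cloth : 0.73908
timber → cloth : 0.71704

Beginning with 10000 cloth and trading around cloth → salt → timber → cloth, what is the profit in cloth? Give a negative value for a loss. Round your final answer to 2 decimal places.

10000 cloth × 1.3663 = 13663 salt
13663 salt × 1.1624 = 15881.8712 timber
15881.8712 timber × 0.71704 = 11387.936925248 cloth
Net change: 11387.936925248 − 10000 = 1387.936925248 cloth

1387.94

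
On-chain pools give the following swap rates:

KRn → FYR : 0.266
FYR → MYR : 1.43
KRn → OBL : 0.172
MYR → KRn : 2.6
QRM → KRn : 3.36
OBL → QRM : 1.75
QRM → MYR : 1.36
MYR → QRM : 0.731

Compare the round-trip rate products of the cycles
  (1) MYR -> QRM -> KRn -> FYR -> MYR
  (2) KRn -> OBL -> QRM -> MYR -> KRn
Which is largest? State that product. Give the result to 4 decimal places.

1.0643

(1) 0.731 × 3.36 × 0.266 × 1.43 = 0.93427
(2) 0.172 × 1.75 × 1.36 × 2.6 = 1.06434
Highest is cycle (2) at 1.0643 (>1, arbitrage).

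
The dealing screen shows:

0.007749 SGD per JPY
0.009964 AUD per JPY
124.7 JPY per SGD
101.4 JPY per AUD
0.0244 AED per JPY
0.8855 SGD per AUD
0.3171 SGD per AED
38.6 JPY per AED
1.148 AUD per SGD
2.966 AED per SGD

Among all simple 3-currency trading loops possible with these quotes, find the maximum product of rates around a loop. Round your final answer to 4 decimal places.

1.1002

AUD→SGD→JPY→AUD: 0.8855 × 124.7 × 0.009964 = 1.10024
AED→SGD→JPY→AED: 0.3171 × 124.7 × 0.0244 = 0.96483
AUD→JPY→SGD→AUD: 101.4 × 0.007749 × 1.148 = 0.90204
AED→JPY→SGD→AED: 38.6 × 0.007749 × 2.966 = 0.88716
Maximum is AUD→SGD→JPY→AUD at 1.1002; arbitrage exists.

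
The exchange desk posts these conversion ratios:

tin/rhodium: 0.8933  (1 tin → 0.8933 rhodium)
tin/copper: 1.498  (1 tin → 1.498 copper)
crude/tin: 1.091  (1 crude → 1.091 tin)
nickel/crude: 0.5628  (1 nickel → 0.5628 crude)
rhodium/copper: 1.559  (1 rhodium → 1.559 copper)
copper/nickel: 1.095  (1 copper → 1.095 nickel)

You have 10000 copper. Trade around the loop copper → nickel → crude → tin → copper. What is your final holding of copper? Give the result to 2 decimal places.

10000 copper × 1.095 = 10950 nickel
10950 nickel × 0.5628 = 6162.66 crude
6162.66 crude × 1.091 = 6723.46206 tin
6723.46206 tin × 1.498 = 10071.74616588 copper

10071.75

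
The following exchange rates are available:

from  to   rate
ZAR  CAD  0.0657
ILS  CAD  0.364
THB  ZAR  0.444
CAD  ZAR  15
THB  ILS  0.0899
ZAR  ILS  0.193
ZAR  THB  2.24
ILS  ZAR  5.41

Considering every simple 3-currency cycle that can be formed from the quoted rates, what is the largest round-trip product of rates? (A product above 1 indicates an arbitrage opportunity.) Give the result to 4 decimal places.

ZAR→THB→ILS→ZAR: 2.24 × 0.0899 × 5.41 = 1.08944
ZAR→ILS→CAD→ZAR: 0.193 × 0.364 × 15 = 1.05378
Maximum is ZAR→THB→ILS→ZAR at 1.0894; arbitrage exists.

1.0894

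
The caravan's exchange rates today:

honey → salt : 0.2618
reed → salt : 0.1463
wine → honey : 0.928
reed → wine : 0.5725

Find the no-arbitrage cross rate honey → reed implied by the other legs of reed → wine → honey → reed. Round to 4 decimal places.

Known legs of the cycle: 0.5725 × 0.928 = 0.53128
For no arbitrage the full-cycle product must be 1, so the missing rate is 1 / 0.53128 ≈ 1.882247.

1.8822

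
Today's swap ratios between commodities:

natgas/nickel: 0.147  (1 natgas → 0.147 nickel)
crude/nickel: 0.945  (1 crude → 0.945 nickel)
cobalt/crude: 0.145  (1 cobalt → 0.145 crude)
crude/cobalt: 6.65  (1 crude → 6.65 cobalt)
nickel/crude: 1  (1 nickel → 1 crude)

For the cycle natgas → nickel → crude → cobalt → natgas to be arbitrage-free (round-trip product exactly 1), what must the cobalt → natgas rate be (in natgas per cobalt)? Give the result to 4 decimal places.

1.0230

Known legs of the cycle: 0.147 × 1 × 6.65 = 0.97755
For no arbitrage the full-cycle product must be 1, so the missing rate is 1 / 0.97755 ≈ 1.022966.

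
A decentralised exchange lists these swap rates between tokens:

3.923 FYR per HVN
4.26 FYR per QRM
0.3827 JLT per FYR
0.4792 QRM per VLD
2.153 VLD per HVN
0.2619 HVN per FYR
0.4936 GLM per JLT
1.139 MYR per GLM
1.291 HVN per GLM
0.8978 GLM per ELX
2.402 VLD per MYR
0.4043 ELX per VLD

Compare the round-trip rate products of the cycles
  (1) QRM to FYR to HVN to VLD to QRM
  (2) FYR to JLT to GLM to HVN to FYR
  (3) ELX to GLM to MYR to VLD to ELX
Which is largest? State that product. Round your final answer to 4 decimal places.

1.1511

(1) 4.26 × 0.2619 × 2.153 × 0.4792 = 1.15108
(2) 0.3827 × 0.4936 × 1.291 × 3.923 = 0.95671
(3) 0.8978 × 1.139 × 2.402 × 0.4043 = 0.99307
Highest is cycle (1) at 1.1511 (>1, arbitrage).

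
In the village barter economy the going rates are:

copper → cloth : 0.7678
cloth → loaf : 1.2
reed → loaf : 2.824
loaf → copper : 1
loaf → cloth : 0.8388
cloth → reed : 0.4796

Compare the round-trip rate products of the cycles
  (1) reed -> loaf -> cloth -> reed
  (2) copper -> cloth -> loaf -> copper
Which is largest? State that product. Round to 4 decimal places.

(1) 2.824 × 0.8388 × 0.4796 = 1.13606
(2) 0.7678 × 1.2 × 1 = 0.92136
Highest is cycle (1) at 1.1361 (>1, arbitrage).

1.1361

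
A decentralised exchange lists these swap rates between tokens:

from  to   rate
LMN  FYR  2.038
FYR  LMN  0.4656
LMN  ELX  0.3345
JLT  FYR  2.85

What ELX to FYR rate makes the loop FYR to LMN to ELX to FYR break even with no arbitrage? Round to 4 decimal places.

Known legs of the cycle: 0.4656 × 0.3345 = 0.1557432
For no arbitrage the full-cycle product must be 1, so the missing rate is 1 / 0.1557432 ≈ 6.420826.

6.4208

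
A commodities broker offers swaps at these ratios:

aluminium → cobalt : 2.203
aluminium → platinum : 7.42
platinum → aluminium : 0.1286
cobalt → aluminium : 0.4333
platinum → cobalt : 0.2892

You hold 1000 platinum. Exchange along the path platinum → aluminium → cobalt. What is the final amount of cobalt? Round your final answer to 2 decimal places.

283.31

1000 platinum × 0.1286 = 128.6 aluminium
128.6 aluminium × 2.203 = 283.3058 cobalt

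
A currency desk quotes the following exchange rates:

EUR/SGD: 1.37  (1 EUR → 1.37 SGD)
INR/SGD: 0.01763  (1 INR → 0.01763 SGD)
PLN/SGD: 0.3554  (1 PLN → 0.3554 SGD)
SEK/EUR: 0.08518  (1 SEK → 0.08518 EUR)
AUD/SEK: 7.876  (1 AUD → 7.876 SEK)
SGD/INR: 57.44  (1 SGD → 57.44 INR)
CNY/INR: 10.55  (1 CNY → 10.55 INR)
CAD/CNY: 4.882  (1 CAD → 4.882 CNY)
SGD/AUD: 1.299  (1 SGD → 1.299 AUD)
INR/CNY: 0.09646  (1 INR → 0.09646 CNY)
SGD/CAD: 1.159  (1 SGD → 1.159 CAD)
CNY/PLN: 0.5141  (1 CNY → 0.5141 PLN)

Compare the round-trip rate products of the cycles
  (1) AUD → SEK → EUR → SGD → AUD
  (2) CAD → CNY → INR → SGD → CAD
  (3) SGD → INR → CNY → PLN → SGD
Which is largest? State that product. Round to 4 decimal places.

(1) 7.876 × 0.08518 × 1.37 × 1.299 = 1.19391
(2) 4.882 × 10.55 × 0.01763 × 1.159 = 1.05241
(3) 57.44 × 0.09646 × 0.5141 × 0.3554 = 1.01234
Highest is cycle (1) at 1.1939 (>1, arbitrage).

1.1939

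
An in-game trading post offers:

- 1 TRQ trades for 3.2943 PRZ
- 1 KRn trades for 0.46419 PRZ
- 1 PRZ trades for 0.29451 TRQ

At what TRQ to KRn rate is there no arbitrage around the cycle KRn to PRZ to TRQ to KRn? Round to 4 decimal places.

7.3148

Known legs of the cycle: 0.46419 × 0.29451 = 0.1367085969
For no arbitrage the full-cycle product must be 1, so the missing rate is 1 / 0.1367085969 ≈ 7.314829.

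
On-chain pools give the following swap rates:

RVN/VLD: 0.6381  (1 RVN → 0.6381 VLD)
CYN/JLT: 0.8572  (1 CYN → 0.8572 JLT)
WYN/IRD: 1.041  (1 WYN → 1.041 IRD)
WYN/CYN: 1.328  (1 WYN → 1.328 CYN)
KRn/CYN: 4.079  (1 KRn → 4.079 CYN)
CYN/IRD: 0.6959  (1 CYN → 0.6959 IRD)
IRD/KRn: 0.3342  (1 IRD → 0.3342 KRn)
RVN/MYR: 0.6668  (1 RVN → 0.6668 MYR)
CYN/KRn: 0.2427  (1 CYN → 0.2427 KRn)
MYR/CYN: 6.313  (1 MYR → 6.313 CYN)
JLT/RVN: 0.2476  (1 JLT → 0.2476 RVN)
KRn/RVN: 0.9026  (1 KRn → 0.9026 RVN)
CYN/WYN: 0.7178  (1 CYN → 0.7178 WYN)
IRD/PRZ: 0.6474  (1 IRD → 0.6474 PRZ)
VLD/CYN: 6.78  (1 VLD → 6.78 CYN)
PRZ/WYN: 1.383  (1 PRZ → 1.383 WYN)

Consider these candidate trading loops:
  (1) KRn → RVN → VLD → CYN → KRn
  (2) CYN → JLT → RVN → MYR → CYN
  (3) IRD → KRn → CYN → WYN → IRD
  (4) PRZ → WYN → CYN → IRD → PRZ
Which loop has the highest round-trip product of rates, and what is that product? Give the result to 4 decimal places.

1.0186

(1) 0.9026 × 0.6381 × 6.78 × 0.2427 = 0.94773
(2) 0.8572 × 0.2476 × 0.6668 × 6.313 = 0.89344
(3) 0.3342 × 4.079 × 0.7178 × 1.041 = 1.01863
(4) 1.383 × 1.328 × 0.6959 × 0.6474 = 0.82745
Highest is cycle (3) at 1.0186 (>1, arbitrage).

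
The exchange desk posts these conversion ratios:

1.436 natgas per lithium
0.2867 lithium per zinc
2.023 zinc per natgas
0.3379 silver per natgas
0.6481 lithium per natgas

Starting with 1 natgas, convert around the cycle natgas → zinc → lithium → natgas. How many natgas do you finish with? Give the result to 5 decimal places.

1 natgas × 2.023 = 2.023 zinc
2.023 zinc × 0.2867 = 0.5799941 lithium
0.5799941 lithium × 1.436 = 0.8328715276 natgas

0.83287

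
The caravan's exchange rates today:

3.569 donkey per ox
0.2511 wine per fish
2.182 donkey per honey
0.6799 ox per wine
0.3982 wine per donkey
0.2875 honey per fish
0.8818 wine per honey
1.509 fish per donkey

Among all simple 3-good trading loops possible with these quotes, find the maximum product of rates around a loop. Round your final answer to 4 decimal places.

ox→donkey→wine→ox: 3.569 × 0.3982 × 0.6799 = 0.96626
honey→donkey→fish→honey: 2.182 × 1.509 × 0.2875 = 0.94663
Maximum is ox→donkey→wine→ox at 0.9663; no arbitrage — every cycle loses value.

0.9663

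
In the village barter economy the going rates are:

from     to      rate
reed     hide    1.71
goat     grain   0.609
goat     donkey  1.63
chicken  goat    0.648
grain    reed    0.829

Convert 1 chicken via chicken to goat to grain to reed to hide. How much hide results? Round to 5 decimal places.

0.55943

1 chicken × 0.648 = 0.648 goat
0.648 goat × 0.609 = 0.394632 grain
0.394632 grain × 0.829 = 0.327149928 reed
0.327149928 reed × 1.71 = 0.55942637688 hide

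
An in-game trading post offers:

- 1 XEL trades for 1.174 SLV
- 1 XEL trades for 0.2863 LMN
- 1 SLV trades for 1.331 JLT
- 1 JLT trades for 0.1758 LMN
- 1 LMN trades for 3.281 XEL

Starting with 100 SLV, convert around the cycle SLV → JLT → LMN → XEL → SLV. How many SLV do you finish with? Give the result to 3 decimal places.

90.130

100 SLV × 1.331 = 133.1 JLT
133.1 JLT × 0.1758 = 23.39898 LMN
23.39898 LMN × 3.281 = 76.77205338 XEL
76.77205338 XEL × 1.174 = 90.13039066812 SLV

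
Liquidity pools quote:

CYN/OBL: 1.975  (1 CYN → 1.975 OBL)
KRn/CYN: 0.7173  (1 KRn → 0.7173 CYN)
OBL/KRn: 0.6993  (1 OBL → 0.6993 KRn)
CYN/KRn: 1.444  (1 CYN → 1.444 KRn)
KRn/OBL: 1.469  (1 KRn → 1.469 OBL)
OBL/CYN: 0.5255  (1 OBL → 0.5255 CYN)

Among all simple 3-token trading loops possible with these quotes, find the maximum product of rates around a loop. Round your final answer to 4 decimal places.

1.1147

KRn→OBL→CYN→KRn: 1.469 × 0.5255 × 1.444 = 1.11471
KRn→CYN→OBL→KRn: 0.7173 × 1.975 × 0.6993 = 0.99068
Maximum is KRn→OBL→CYN→KRn at 1.1147; arbitrage exists.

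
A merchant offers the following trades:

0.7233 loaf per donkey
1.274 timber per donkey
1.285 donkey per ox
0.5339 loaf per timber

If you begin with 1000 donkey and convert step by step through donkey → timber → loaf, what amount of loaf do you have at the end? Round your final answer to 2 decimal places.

1000 donkey × 1.274 = 1274 timber
1274 timber × 0.5339 = 680.1886 loaf

680.19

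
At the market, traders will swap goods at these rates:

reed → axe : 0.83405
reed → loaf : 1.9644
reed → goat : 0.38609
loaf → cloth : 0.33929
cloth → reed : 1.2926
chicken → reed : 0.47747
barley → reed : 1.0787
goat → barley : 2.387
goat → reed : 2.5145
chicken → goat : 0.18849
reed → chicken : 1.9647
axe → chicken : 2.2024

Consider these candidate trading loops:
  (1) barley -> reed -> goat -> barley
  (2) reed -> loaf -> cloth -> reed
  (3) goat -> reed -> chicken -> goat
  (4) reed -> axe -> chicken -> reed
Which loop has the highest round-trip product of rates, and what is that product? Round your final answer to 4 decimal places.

0.9941

(1) 1.0787 × 0.38609 × 2.387 = 0.99413
(2) 1.9644 × 0.33929 × 1.2926 = 0.86152
(3) 2.5145 × 1.9647 × 0.18849 = 0.93119
(4) 0.83405 × 2.2024 × 0.47747 = 0.87707
Highest is cycle (1) at 0.9941 (≤1, no arbitrage).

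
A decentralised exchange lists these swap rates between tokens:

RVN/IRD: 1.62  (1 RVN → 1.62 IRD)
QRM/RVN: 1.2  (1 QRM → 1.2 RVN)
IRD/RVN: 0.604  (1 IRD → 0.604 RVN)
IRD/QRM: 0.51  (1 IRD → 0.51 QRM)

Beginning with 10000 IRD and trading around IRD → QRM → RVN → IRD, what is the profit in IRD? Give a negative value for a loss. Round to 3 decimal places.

-85.600

10000 IRD × 0.51 = 5100 QRM
5100 QRM × 1.2 = 6120 RVN
6120 RVN × 1.62 = 9914.4 IRD
Net change: 9914.4 − 10000 = -85.6 IRD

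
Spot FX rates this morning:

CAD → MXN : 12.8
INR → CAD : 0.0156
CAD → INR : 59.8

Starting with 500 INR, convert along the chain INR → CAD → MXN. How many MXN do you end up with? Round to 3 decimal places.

99.840

500 INR × 0.0156 = 7.8 CAD
7.8 CAD × 12.8 = 99.84 MXN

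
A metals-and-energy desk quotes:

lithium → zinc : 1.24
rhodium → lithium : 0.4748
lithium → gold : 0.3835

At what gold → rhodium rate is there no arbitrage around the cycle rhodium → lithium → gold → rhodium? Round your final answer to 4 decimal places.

5.4919

Known legs of the cycle: 0.4748 × 0.3835 = 0.1820858
For no arbitrage the full-cycle product must be 1, so the missing rate is 1 / 0.1820858 ≈ 5.491916.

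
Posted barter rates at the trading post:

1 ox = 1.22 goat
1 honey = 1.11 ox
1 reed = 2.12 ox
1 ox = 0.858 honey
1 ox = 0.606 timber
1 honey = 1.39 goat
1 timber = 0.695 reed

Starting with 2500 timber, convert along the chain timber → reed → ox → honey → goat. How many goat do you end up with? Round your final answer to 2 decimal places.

4393.02

2500 timber × 0.695 = 1737.5 reed
1737.5 reed × 2.12 = 3683.5 ox
3683.5 ox × 0.858 = 3160.443 honey
3160.443 honey × 1.39 = 4393.01577 goat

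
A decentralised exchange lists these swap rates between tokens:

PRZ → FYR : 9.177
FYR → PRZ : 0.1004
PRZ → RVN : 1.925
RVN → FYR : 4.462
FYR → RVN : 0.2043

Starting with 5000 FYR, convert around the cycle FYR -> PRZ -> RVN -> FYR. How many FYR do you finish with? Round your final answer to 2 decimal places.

5000 FYR × 0.1004 = 502 PRZ
502 PRZ × 1.925 = 966.35 RVN
966.35 RVN × 4.462 = 4311.8537 FYR

4311.85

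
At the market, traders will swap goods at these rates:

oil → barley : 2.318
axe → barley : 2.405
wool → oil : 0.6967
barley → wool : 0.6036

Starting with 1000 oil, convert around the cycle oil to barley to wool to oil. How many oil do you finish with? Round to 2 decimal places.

974.78

1000 oil × 2.318 = 2318 barley
2318 barley × 0.6036 = 1399.1448 wool
1399.1448 wool × 0.6967 = 974.78418216 oil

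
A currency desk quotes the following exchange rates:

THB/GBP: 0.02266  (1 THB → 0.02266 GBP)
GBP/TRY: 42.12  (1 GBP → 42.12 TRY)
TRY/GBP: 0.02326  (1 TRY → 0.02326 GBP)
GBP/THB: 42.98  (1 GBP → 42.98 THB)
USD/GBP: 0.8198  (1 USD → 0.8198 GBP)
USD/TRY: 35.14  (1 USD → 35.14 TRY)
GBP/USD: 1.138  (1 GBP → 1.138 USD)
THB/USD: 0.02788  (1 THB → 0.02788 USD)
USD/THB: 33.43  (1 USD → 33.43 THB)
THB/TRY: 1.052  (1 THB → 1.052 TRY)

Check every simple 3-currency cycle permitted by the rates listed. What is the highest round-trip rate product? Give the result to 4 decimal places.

1.0517

THB→TRY→GBP→THB: 1.052 × 0.02326 × 42.98 = 1.05170
THB→USD→GBP→THB: 0.02788 × 0.8198 × 42.98 = 0.98235
TRY→GBP→USD→TRY: 0.02326 × 1.138 × 35.14 = 0.93015
THB→GBP→USD→THB: 0.02266 × 1.138 × 33.43 = 0.86206
Maximum is THB→TRY→GBP→THB at 1.0517; arbitrage exists.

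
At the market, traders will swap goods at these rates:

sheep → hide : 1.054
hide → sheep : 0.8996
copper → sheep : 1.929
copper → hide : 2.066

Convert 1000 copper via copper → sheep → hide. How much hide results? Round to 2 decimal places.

2033.17

1000 copper × 1.929 = 1929 sheep
1929 sheep × 1.054 = 2033.166 hide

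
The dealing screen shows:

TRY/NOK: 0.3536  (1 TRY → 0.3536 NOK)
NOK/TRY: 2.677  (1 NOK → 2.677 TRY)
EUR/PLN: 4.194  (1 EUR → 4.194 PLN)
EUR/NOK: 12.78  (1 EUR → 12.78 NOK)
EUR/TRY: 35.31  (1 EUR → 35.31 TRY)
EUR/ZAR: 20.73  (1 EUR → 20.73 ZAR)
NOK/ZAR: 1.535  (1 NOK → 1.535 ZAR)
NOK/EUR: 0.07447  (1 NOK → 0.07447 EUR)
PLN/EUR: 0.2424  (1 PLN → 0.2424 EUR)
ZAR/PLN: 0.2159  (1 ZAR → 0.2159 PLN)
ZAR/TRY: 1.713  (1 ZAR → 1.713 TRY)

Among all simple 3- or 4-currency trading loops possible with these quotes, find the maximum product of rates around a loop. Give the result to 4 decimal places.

ZAR→PLN→EUR→ZAR: 0.2159 × 0.2424 × 20.73 = 1.08489
ZAR→PLN→EUR→NOK→ZAR: 0.2159 × 0.2424 × 12.78 × 1.535 = 1.02665
TRY→NOK→EUR→ZAR→TRY: 0.3536 × 0.07447 × 20.73 × 1.713 = 0.93508
TRY→NOK→EUR→TRY: 0.3536 × 0.07447 × 35.31 = 0.92980
TRY→NOK→ZAR→TRY: 0.3536 × 1.535 × 1.713 = 0.92978
Maximum is ZAR→PLN→EUR→ZAR at 1.0849; arbitrage exists.

1.0849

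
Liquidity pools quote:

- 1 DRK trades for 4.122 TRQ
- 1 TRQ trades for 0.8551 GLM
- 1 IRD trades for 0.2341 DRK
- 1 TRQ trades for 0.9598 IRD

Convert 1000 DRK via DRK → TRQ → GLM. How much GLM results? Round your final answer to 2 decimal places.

3524.72

1000 DRK × 4.122 = 4122 TRQ
4122 TRQ × 0.8551 = 3524.7222 GLM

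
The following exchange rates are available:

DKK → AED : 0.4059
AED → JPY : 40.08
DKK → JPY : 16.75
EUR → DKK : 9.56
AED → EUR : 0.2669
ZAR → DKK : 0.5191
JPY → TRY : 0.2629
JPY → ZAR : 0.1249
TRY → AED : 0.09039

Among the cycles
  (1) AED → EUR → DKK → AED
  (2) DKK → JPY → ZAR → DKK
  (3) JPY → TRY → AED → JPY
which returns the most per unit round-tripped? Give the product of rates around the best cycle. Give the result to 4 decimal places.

(1) 0.2669 × 9.56 × 0.4059 = 1.03568
(2) 16.75 × 0.1249 × 0.5191 = 1.08600
(3) 0.2629 × 0.09039 × 40.08 = 0.95244
Highest is cycle (2) at 1.0860 (>1, arbitrage).

1.0860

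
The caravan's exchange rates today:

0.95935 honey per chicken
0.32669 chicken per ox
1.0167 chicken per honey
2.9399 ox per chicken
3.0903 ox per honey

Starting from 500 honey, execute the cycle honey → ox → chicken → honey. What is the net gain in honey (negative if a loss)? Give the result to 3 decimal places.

500 honey × 3.0903 = 1545.15 ox
1545.15 ox × 0.32669 = 504.7850535 chicken
504.7850535 chicken × 0.95935 = 484.265541075225 honey
Net change: 484.265541075225 − 500 = -15.734458924775 honey

-15.734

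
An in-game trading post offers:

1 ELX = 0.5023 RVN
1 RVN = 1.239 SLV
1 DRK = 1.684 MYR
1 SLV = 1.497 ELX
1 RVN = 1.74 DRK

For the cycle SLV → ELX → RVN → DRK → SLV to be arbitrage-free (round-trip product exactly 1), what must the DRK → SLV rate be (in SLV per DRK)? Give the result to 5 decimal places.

0.76430

Known legs of the cycle: 1.497 × 0.5023 × 1.74 = 1.308380994
For no arbitrage the full-cycle product must be 1, so the missing rate is 1 / 1.308380994 ≈ 0.7643034.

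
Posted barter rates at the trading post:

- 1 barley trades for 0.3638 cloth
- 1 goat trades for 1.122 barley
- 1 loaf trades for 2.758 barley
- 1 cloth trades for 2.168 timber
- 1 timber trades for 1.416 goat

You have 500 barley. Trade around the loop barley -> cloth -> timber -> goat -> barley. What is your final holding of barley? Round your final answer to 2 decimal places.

626.54

500 barley × 0.3638 = 181.9 cloth
181.9 cloth × 2.168 = 394.3592 timber
394.3592 timber × 1.416 = 558.4126272 goat
558.4126272 goat × 1.122 = 626.5389677184 barley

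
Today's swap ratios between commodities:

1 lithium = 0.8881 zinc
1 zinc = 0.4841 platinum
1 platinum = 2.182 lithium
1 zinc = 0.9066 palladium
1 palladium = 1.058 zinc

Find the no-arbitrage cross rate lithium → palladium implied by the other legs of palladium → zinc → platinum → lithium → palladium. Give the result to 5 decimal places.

0.89480

Known legs of the cycle: 1.058 × 0.4841 × 2.182 = 1.1175719596
For no arbitrage the full-cycle product must be 1, so the missing rate is 1 / 1.1175719596 ≈ 0.8947970.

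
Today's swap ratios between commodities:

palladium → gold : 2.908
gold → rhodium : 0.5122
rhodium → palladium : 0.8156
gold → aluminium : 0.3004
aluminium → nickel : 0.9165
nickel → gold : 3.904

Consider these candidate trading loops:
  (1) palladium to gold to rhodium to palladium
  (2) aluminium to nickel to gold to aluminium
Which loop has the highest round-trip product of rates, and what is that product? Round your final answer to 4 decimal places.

1.2148

(1) 2.908 × 0.5122 × 0.8156 = 1.21482
(2) 0.9165 × 3.904 × 0.3004 = 1.07484
Highest is cycle (1) at 1.2148 (>1, arbitrage).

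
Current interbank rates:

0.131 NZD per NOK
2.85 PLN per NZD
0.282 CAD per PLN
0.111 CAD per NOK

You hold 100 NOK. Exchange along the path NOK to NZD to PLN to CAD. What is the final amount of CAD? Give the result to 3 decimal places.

10.528

100 NOK × 0.131 = 13.1 NZD
13.1 NZD × 2.85 = 37.335 PLN
37.335 PLN × 0.282 = 10.52847 CAD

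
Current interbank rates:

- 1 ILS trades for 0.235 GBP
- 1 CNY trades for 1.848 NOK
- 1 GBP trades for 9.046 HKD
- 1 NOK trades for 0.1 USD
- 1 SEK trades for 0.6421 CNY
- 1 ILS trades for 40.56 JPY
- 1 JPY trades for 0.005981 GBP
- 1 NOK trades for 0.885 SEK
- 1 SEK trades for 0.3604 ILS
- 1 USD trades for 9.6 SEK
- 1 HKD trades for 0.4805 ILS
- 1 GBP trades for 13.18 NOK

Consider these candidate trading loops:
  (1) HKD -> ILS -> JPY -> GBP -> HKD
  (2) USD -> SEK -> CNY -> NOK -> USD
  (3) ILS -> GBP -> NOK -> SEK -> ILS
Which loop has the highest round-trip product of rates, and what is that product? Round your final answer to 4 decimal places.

1.1391

(1) 0.4805 × 40.56 × 0.005981 × 9.046 = 1.05444
(2) 9.6 × 0.6421 × 1.848 × 0.1 = 1.13914
(3) 0.235 × 13.18 × 0.885 × 0.3604 = 0.98790
Highest is cycle (2) at 1.1391 (>1, arbitrage).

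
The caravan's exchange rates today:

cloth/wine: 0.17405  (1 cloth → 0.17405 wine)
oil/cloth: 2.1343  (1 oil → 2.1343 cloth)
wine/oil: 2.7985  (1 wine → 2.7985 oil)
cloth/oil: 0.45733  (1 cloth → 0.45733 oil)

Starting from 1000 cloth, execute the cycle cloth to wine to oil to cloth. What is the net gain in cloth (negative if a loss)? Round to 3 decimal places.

39.573

1000 cloth × 0.17405 = 174.05 wine
174.05 wine × 2.7985 = 487.078925 oil
487.078925 oil × 2.1343 = 1039.5725496275 cloth
Net change: 1039.5725496275 − 1000 = 39.5725496275 cloth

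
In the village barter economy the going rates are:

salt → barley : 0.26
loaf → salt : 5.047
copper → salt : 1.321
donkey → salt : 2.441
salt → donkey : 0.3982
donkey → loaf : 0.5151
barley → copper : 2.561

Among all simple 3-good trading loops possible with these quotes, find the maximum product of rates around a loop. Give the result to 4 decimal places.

donkey→loaf→salt→donkey: 0.5151 × 5.047 × 0.3982 = 1.03520
copper→salt→barley→copper: 1.321 × 0.26 × 2.561 = 0.87960
Maximum is donkey→loaf→salt→donkey at 1.0352; arbitrage exists.

1.0352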